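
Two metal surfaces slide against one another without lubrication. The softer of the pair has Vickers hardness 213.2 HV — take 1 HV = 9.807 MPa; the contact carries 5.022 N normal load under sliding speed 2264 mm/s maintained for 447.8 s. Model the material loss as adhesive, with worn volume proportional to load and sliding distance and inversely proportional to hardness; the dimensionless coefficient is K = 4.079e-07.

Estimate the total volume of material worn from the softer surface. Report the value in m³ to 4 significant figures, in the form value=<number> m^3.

value=9.933e-13 m^3

Printed values are rounded. The algebra holds full precision; one last rounding to four significant figures.
Convert: Sliding speed v = 2264 mm/s = 2.264 m/s. The distance L = v·t = 2.264 m/s × 447.8 s = 1014 m.
Convert: Hardness H = 213.2 HV × 9.807 MPa/HV = 2091 MPa = 2.091e+09 Pa.
In SI base units: W = 5.022 N, H = 2.091e+09 Pa, K = 4.079e-07.
The Archard volume V = K·W·L/H = 4.079e-07 · 5.022 · 1014 / 2.091e+09 = 9.933e-13 m³.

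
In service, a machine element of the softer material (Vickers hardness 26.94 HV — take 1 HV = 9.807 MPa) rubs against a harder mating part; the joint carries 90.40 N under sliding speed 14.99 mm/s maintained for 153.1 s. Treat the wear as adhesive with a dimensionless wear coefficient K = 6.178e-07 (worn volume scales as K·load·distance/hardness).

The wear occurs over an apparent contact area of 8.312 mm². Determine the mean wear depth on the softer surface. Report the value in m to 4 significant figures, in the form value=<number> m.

Intermediate values are shown rounded — each operation maintains full float precision, and a single final rounding, at four significant figures.
Convert: Sliding speed v = 14.99 mm/s = 0.01499 m/s. Total distance L = v·t = 0.01499 m/s × 153.1 s = 2.295 m.
Convert: Hardness H = 26.94 HV × 9.807 MPa/HV = 264.2 MPa = 2.642e+08 Pa.
Convert: Contact area A = 8.312 mm² = 8.312e-06 m².
In SI base units, W = 90.40 N, H = 2.642e+08 Pa, K = 6.178e-07.
Archard volume V = K·W·L/H = 6.178e-07 · 90.40 · 2.295 / 2.642e+08 = 4.851e-13 m³.
Average depth h = V/A = 4.851e-13 / 8.312e-06 = 5.837e-08 m.

value=5.837e-08 m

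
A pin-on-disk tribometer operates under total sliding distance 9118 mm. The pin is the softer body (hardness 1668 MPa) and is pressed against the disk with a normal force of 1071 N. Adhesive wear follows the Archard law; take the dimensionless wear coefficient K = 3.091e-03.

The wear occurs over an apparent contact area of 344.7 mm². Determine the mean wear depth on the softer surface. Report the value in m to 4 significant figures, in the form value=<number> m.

The intermediates appear rounded — each operation runs at full precision, and rounded just once, at four significant figures.
Convert: The distance L = 9118 mm = 9.118 m.
Convert: Hardness H = 1668 MPa = 1.668e+09 Pa.
Convert: Contact area A = 344.7 mm² = 3.447e-04 m².
SI base units throughout: W = 1071 N, H = 1.668e+09 Pa, K = 3.091e-03.
Volume removed: V = K·W·L/H = 3.091e-03 · 1071 · 9.118 / 1.668e+09 = 1.810e-08 m³.
Depth of wear h = V/A = 1.810e-08 / 3.447e-04 = 5.250e-05 m.

value=5.250e-05 m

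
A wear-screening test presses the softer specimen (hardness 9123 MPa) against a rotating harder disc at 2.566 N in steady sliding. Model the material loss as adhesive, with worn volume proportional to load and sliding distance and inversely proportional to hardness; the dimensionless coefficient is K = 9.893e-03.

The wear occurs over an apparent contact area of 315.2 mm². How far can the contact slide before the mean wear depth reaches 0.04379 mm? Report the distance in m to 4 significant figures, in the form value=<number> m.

Intermediates appear rounded, and all working math maintains exact precision. Rounded just once, at 4 significant figures.
Hardness H = 9123 MPa = 9.123e+09 Pa.
Contact area A = 315.2 mm² = 3.152e-04 m².
Depth limit h_lim = 0.04379 mm = 4.379e-05 m.
Restated in SI base units: W = 2.566 N, H = 9.123e+09 Pa, K = 9.893e-03.
Limit volume V_lim = h_lim·A = 4.379e-05 · 3.152e-04 = 1.380e-08 m³.
Inverting, life L = V_lim·H/(K·W) = 1.380e-08 · 9.123e+09 / (9.893e-03 · 2.566) = 4960 m.

value=4960 m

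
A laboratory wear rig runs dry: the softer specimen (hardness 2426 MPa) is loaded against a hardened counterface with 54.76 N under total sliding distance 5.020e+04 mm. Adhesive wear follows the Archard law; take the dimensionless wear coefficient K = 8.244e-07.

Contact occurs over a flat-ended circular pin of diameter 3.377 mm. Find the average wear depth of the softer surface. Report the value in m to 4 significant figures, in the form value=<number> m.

value=1.043e-07 m

The intermediates are shown rounded — each operation carries full precision, and rounded just once, at four significant figures.
Distance covered L = 5.020e+04 mm = 50.20 m.
Hardness H = 2426 MPa = 2.426e+09 Pa.
Pin diameter d = 3.377 mm = 0.003377 m. Contact area A = π·d²/4 = π·(0.003377 m)²/4 = 8.957e-06 m².
Restated in SI base units: W = 54.76 N, H = 2.426e+09 Pa, K = 8.244e-07.
The Archard volume V = K·W·L/H = 8.244e-07 · 54.76 · 50.20 / 2.426e+09 = 9.341e-13 m³.
Mean depth h = V/A = 9.341e-13 / 8.957e-06 = 1.043e-07 m.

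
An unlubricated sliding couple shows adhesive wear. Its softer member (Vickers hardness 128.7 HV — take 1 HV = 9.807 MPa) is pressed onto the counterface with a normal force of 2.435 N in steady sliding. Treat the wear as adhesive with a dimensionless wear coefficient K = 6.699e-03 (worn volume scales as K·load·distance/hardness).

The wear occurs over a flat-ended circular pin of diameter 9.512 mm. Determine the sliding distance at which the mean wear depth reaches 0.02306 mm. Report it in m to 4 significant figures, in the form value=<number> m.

Each operation runs at full precision — shown intermediates are rounded. Rounded just once: 4 significant figures.
Hardness H = 128.7 HV × 9.807 MPa/HV = 1262 MPa = 1.262e+09 Pa.
Pin diameter d = 9.512 mm = 0.009512 m. Contact area A = π·d²/4 = π·(0.009512 m)²/4 = 7.106e-05 m².
Depth limit h_lim = 0.02306 mm = 2.306e-05 m.
In SI base units: W = 2.435 N, H = 1.262e+09 Pa, K = 6.699e-03.
Permissible volume V_lim = h_lim·A = 2.306e-05 · 7.106e-05 = 1.639e-09 m³.
Sliding life L = V_lim·H/(K·W) = 1.639e-09 · 1.262e+09 / (6.699e-03 · 2.435) = 126.8 m.

value=126.8 m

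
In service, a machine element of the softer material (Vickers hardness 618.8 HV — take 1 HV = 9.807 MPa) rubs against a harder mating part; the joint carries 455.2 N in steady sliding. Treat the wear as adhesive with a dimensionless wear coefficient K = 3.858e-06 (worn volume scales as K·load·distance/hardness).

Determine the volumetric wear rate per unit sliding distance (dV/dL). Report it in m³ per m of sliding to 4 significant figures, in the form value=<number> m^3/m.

All arithmetic maintains full float precision, and the intermediates are displayed rounded, and one final rounding: 4 significant figures.
Hardness H = 618.8 HV × 9.807 MPa/HV = 6069 MPa = 6.069e+09 Pa.
Expressed in SI base units: W = 455.2 N, H = 6.069e+09 Pa, K = 3.858e-06.
Rate of wear dV/dL = K·W/H, so: 3.858e-06 · 455.2 / 6.069e+09 = 2.894e-13 m³/m.

value=2.894e-13 m^3/m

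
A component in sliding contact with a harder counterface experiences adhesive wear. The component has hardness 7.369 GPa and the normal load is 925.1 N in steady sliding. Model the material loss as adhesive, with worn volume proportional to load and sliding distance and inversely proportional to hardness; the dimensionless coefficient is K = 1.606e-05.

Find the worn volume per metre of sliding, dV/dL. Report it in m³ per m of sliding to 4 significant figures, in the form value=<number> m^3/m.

value=2.016e-12 m^3/m

All arithmetic holds exact precision. Intermediate values are displayed rounded; one final rounding to 4 significant digits.
Convert: Hardness H = 7.369 GPa = 7.369e+09 Pa.
In SI base units: W = 925.1 N, H = 7.369e+09 Pa, K = 1.606e-05.
The wear rate dV/dL = K·W/H — distance-free: 1.606e-05 · 925.1 / 7.369e+09 = 2.016e-12 m³/m.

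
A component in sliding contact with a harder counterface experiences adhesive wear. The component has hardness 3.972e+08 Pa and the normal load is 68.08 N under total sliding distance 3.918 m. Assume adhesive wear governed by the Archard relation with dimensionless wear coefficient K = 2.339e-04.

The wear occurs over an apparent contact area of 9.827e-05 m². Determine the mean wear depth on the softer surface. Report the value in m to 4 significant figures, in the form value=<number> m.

Intermediates are shown rounded. All arithmetic carries exact precision; rounded once at the end, at four significant figures.
Restated in SI base units: W = 68.08 N, H = 3.972e+08 Pa, K = 2.339e-04.
By Archard's law, V = K·W·L/H = 2.339e-04 · 68.08 · 3.918 / 3.972e+08 = 1.571e-10 m³.
Mean wear depth h = V/A = 1.571e-10 / 9.827e-05 = 1.598e-06 m.

value=1.598e-06 m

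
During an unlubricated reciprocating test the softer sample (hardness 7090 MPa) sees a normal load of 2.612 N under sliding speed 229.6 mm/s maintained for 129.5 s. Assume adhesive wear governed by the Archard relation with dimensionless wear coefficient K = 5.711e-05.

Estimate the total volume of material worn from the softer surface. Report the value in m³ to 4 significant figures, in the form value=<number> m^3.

The computation holds full precision — shown intermediates are rounded — one final rounding to four significant figures.
Sliding speed v = 229.6 mm/s = 0.2296 m/s. The distance L = v·t = 0.2296 m/s × 129.5 s = 29.73 m.
Hardness H = 7090 MPa = 7.090e+09 Pa.
As SI base values: W = 2.612 N, H = 7.090e+09 Pa, K = 5.711e-05.
The Archard volume V = K·W·L/H = 5.711e-05 · 2.612 · 29.73 / 7.090e+09 = 6.256e-13 m³.

value=6.256e-13 m^3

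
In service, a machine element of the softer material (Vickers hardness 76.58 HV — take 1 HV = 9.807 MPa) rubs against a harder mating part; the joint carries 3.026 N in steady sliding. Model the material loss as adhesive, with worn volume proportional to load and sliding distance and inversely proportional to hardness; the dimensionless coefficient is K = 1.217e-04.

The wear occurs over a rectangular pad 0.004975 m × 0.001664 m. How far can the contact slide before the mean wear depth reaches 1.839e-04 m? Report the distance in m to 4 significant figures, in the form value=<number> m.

value=3105 m

Each operation maintains full precision, and intermediates are printed rounded, and rounded just once: four significant digits.
Convert: Hardness H = 76.58 HV × 9.807 MPa/HV = 751.0 MPa = 7.510e+08 Pa.
Convert: Contact area A = 0.004975 m × 0.001664 m = 8.278e-06 m².
In SI base units: W = 3.026 N, H = 7.510e+08 Pa, K = 1.217e-04.
Permissible volume V_lim = h_lim·A = 1.839e-04 · 8.278e-06 = 1.522e-09 m³.
Life L = V_lim·H/(K·W) = 1.522e-09 · 7.510e+08 / (1.217e-04 · 3.026) = 3105 m.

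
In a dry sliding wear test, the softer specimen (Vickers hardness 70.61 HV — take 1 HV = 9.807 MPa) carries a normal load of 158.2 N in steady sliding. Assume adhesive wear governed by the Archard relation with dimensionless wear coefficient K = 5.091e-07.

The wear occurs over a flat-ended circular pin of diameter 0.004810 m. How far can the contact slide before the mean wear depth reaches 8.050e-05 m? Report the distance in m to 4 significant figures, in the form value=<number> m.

value=1.258e+04 m

Intermediate values are displayed rounded. The algebra holds full precision, and rounded just once, at four significant figures.
Convert: Hardness H = 70.61 HV × 9.807 MPa/HV = 692.5 MPa = 6.925e+08 Pa.
Convert: Contact area A = π·d²/4 = π·(0.004810 m)²/4 = 1.817e-05 m².
Restated in SI base units: W = 158.2 N, H = 6.925e+08 Pa, K = 5.091e-07.
Limit volume V_lim = h_lim·A = 8.050e-05 · 1.817e-05 = 1.463e-09 m³.
Inverting, life L = V_lim·H/(K·W) = 1.463e-09 · 6.925e+08 / (5.091e-07 · 158.2) = 1.258e+04 m.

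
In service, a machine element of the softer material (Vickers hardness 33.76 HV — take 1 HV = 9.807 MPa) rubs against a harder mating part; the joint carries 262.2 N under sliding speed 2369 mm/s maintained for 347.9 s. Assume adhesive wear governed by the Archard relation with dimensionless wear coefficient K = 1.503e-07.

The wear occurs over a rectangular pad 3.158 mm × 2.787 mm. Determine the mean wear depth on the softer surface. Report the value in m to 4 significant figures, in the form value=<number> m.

All arithmetic runs at full float precision, and the intermediates are printed rounded; a lone final rounding: four significant digits.
Convert: Sliding speed v = 2369 mm/s = 2.369 m/s. Distance L = v·t = 2.369 m/s × 347.9 s = 824.2 m.
Convert: Hardness H = 33.76 HV × 9.807 MPa/HV = 331.1 MPa = 3.311e+08 Pa.
Convert: Pad sides 3.158 mm × 2.787 mm = 0.003158 m × 0.002787 m. Contact area A = 0.003158 m × 0.002787 m = 8.801e-06 m².
Expressed in SI base units: W = 262.2 N, H = 3.311e+08 Pa, K = 1.503e-07.
Volume removed: V = K·W·L/H = 1.503e-07 · 262.2 · 824.2 / 3.311e+08 = 9.810e-11 m³.
Mean wear depth h = V/A = 9.810e-11 / 8.801e-06 = 1.115e-05 m.

value=1.115e-05 m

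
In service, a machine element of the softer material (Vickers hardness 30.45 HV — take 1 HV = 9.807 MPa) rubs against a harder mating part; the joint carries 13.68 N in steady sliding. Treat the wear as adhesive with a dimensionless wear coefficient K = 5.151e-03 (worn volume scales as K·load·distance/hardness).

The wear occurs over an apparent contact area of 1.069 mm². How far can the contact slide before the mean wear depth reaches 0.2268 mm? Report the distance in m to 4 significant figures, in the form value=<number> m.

value=1.027 m

Shown intermediates are rounded — all arithmetic holds full precision. Rounded once at the end to four significant digits.
Hardness H = 30.45 HV × 9.807 MPa/HV = 298.6 MPa = 2.986e+08 Pa.
Contact area A = 1.069 mm² = 1.069e-06 m².
Depth limit h_lim = 0.2268 mm = 2.268e-04 m.
In SI base units, W = 13.68 N, H = 2.986e+08 Pa, K = 5.151e-03.
Permissible volume V_lim = h_lim·A = 2.268e-04 · 1.069e-06 = 2.424e-10 m³.
Thus life L = V_lim·H/(K·W) = 2.424e-10 · 2.986e+08 / (5.151e-03 · 13.68) = 1.027 m.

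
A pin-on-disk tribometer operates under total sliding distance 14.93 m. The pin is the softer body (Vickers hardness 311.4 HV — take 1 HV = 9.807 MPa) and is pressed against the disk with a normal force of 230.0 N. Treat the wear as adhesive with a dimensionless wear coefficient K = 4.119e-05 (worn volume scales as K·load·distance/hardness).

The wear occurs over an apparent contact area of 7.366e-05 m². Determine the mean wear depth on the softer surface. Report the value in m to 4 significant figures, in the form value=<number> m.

Printed values are rounded. Every step carries exact precision, and a single final rounding to 4 significant figures.
Convert: Hardness H = 311.4 HV × 9.807 MPa/HV = 3054 MPa = 3.054e+09 Pa.
In SI base units, W = 230.0 N, H = 3.054e+09 Pa, K = 4.119e-05.
The Archard volume V = K·W·L/H = 4.119e-05 · 230.0 · 14.93 / 3.054e+09 = 4.632e-11 m³.
Wear depth h = V/A = 4.632e-11 / 7.366e-05 = 6.288e-07 m.

value=6.288e-07 m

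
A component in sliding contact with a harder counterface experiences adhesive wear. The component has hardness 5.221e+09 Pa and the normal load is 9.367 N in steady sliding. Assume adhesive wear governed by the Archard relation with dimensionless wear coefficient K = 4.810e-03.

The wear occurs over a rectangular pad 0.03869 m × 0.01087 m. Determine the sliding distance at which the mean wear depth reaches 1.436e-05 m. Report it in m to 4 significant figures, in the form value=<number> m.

Intermediate values appear rounded; all arithmetic maintains exact precision. Rounded once at the end to 4 significant digits.
Contact area A = 0.03869 m × 0.01087 m = 4.206e-04 m².
As SI base values: W = 9.367 N, H = 5.221e+09 Pa, K = 4.810e-03.
Wearable volume V_lim = h_lim·A = 1.436e-05 · 4.206e-04 = 6.039e-09 m³.
So the life L = V_lim·H/(K·W) = 6.039e-09 · 5.221e+09 / (4.810e-03 · 9.367) = 699.8 m.

value=699.8 m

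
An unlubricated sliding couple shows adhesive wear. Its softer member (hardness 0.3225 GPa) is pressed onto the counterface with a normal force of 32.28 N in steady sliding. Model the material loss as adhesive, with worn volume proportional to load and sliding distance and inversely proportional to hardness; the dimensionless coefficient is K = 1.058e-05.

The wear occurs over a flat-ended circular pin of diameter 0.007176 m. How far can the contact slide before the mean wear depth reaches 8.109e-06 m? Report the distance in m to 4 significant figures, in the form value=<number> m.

The computation maintains exact precision; intermediate values are shown rounded, and a single final rounding to four significant figures.
Convert: Hardness H = 0.3225 GPa = 3.225e+08 Pa.
Convert: Contact area A = π·d²/4 = π·(0.007176 m)²/4 = 4.044e-05 m².
In SI base units: W = 32.28 N, H = 3.225e+08 Pa, K = 1.058e-05.
At the depth limit, V_lim = h_lim·A = 8.109e-06 · 4.044e-05 = 3.280e-10 m³.
Life L = V_lim·H/(K·W) = 3.280e-10 · 3.225e+08 / (1.058e-05 · 32.28) = 309.7 m.

value=309.7 m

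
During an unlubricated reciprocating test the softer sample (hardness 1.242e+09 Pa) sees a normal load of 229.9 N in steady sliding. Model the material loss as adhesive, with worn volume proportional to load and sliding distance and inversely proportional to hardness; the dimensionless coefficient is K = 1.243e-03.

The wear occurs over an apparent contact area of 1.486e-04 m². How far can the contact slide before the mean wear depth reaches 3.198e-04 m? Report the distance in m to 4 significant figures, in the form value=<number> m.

The intermediates are shown rounded, and every step carries full float precision, and one final rounding to four significant figures.
Collected in SI base units: W = 229.9 N, H = 1.242e+09 Pa, K = 1.243e-03.
Limit volume V_lim = h_lim·A = 3.198e-04 · 1.486e-04 = 4.752e-08 m³.
Sliding life L = V_lim·H/(K·W) = 4.752e-08 · 1.242e+09 / (1.243e-03 · 229.9) = 206.5 m.

value=206.5 m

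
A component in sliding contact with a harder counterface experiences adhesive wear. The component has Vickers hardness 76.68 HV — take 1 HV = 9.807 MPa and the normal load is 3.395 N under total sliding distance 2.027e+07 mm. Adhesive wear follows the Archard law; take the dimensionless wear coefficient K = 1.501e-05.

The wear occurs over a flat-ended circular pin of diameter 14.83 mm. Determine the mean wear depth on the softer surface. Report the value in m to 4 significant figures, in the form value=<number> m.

value=7.952e-06 m

Intermediates are displayed rounded. All working math runs at full float precision. Rounded just once, at four significant figures.
Sliding distance L = 2.027e+07 mm = 2.027e+04 m.
Hardness H = 76.68 HV × 9.807 MPa/HV = 752.0 MPa = 7.520e+08 Pa.
Pin diameter d = 14.83 mm = 0.01483 m. Contact area A = π·d²/4 = π·(0.01483 m)²/4 = 1.727e-04 m².
SI base units throughout: W = 3.395 N, H = 7.520e+08 Pa, K = 1.501e-05.
Volume removed: V = K·W·L/H = 1.501e-05 · 3.395 · 2.027e+04 / 7.520e+08 = 1.374e-09 m³.
Wear depth h = V/A = 1.374e-09 / 1.727e-04 = 7.952e-06 m.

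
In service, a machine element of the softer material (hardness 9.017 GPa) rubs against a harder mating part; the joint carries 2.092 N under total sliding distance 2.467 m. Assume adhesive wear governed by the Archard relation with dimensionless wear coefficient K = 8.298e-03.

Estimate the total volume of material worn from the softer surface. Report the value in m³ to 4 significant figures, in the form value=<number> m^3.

value=4.749e-12 m^3

The intermediates are printed rounded; each operation carries full precision, and a lone final rounding, at 4 significant figures.
Convert: Hardness H = 9.017 GPa = 9.017e+09 Pa.
Working in SI base units: W = 2.092 N, H = 9.017e+09 Pa, K = 8.298e-03.
Worn volume V = K·W·L/H = 8.298e-03 · 2.092 · 2.467 / 9.017e+09 = 4.749e-12 m³.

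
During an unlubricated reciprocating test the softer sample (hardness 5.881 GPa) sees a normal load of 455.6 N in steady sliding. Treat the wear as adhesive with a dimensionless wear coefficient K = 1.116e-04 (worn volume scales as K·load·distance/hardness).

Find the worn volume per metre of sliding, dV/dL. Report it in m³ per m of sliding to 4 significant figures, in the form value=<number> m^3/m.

value=8.646e-12 m^3/m

Intermediates are displayed rounded. All working math keeps full float precision — rounded once at the end, at 4 significant digits.
Convert: Hardness H = 5.881 GPa = 5.881e+09 Pa.
Restated in SI base units: W = 455.6 N, H = 5.881e+09 Pa, K = 1.116e-04.
Wear rate dV/dL = K·W/H: 1.116e-04 · 455.6 / 5.881e+09 = 8.646e-12 m³/m.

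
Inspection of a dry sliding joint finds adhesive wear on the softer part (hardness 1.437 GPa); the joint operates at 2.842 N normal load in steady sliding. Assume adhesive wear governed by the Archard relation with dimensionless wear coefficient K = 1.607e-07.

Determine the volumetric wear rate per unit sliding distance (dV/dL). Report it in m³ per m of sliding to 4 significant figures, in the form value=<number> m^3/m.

value=3.178e-16 m^3/m

The algebra carries exact precision, and quoted intermediates are rounded; one last rounding: four significant figures.
Hardness H = 1.437 GPa = 1.437e+09 Pa.
Collected in SI base units: W = 2.842 N, H = 1.437e+09 Pa, K = 1.607e-07.
The wear rate dV/dL = K·W/H, so: 1.607e-07 · 2.842 / 1.437e+09 = 3.178e-16 m³/m.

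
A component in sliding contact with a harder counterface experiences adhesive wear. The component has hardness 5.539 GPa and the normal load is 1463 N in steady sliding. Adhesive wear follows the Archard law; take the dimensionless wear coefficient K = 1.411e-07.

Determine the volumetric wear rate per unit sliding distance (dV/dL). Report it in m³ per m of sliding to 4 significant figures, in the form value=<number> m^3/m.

The algebra keeps full float precision, and intermediate values are shown rounded. Rounded once at the end, at four significant figures.
Convert: Hardness H = 5.539 GPa = 5.539e+09 Pa.
Collected in SI base units: W = 1463 N, H = 5.539e+09 Pa, K = 1.411e-07.
Sliding wear rate dV/dL = K·W/H (no L dependence): 1.411e-07 · 1463 / 5.539e+09 = 3.727e-14 m³/m.

value=3.727e-14 m^3/m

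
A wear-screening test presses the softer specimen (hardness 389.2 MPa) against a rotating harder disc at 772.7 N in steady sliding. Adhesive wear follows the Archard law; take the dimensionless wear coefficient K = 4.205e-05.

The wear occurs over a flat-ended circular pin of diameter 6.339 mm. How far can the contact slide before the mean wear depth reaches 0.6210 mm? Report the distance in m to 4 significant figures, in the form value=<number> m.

The algebra keeps full precision; quoted intermediates are rounded; rounded once at the end: 4 significant digits.
Hardness H = 389.2 MPa = 3.892e+08 Pa.
Pin diameter d = 6.339 mm = 0.006339 m. Contact area A = π·d²/4 = π·(0.006339 m)²/4 = 3.156e-05 m².
Depth limit h_lim = 0.6210 mm = 6.210e-04 m.
Restated in SI base units: W = 772.7 N, H = 3.892e+08 Pa, K = 4.205e-05.
Limit volume V_lim = h_lim·A = 6.210e-04 · 3.156e-05 = 1.960e-08 m³.
So the life L = V_lim·H/(K·W) = 1.960e-08 · 3.892e+08 / (4.205e-05 · 772.7) = 234.8 m.

value=234.8 m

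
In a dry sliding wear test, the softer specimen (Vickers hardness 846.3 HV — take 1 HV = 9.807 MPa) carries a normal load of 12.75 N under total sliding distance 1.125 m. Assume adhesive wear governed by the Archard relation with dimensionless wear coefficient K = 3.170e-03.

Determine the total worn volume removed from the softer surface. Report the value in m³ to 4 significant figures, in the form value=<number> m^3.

All arithmetic holds exact precision, and intermediates are printed rounded; one last rounding to 4 significant figures.
Convert: Hardness H = 846.3 HV × 9.807 MPa/HV = 8300 MPa = 8.300e+09 Pa.
As SI base values: W = 12.75 N, H = 8.300e+09 Pa, K = 3.170e-03.
Apply Archard: V = K·W·L/H = 3.170e-03 · 12.75 · 1.125 / 8.300e+09 = 5.478e-12 m³.

value=5.478e-12 m^3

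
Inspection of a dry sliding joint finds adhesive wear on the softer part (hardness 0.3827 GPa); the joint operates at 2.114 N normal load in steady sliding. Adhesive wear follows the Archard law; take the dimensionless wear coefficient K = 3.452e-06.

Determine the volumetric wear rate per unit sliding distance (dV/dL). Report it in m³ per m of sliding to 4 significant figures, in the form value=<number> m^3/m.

Every step keeps full float precision — intermediate values are shown rounded, and one final rounding: four significant figures.
Convert: Hardness H = 0.3827 GPa = 3.827e+08 Pa.
SI base units throughout: W = 2.114 N, H = 3.827e+08 Pa, K = 3.452e-06.
Rate of wear dV/dL = K·W/H — distance-free: 3.452e-06 · 2.114 / 3.827e+08 = 1.907e-14 m³/m.

value=1.907e-14 m^3/m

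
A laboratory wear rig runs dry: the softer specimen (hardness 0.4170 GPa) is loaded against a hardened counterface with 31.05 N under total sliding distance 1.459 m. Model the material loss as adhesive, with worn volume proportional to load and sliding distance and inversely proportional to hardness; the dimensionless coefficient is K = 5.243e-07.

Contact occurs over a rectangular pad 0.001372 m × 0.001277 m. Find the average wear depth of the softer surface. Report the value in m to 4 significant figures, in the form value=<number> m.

Displayed values are rounded — all arithmetic maintains full precision — one final rounding: four significant figures.
Hardness H = 0.4170 GPa = 4.170e+08 Pa.
Contact area A = 0.001372 m × 0.001277 m = 1.752e-06 m².
Collected in SI base units: W = 31.05 N, H = 4.170e+08 Pa, K = 5.243e-07.
Apply Archard: V = K·W·L/H = 5.243e-07 · 31.05 · 1.459 / 4.170e+08 = 5.696e-14 m³.
Depth of wear h = V/A = 5.696e-14 / 1.752e-06 = 3.251e-08 m.

value=3.251e-08 m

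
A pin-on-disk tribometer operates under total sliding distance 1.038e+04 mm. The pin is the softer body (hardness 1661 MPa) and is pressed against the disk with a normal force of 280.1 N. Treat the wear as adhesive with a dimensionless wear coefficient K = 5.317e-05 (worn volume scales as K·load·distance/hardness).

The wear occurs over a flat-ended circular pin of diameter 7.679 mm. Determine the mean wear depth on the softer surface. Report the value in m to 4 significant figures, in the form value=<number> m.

Displayed values are rounded, and all arithmetic keeps full precision — rounded just once, at 4 significant digits.
Path length L = 1.038e+04 mm = 10.38 m.
Hardness H = 1661 MPa = 1.661e+09 Pa.
Pin diameter d = 7.679 mm = 0.007679 m. Contact area A = π·d²/4 = π·(0.007679 m)²/4 = 4.631e-05 m².
In SI base units, W = 280.1 N, H = 1.661e+09 Pa, K = 5.317e-05.
The Archard volume V = K·W·L/H = 5.317e-05 · 280.1 · 10.38 / 1.661e+09 = 9.307e-11 m³.
Wear depth h = V/A = 9.307e-11 / 4.631e-05 = 2.010e-06 m.

value=2.010e-06 m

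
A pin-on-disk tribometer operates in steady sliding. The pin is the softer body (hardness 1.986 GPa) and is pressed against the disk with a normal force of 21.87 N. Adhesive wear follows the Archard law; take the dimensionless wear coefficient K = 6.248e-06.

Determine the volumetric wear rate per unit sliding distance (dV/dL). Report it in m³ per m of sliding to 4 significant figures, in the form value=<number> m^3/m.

Intermediate values are displayed rounded — every step holds full precision — one final rounding: four significant figures.
Convert: Hardness H = 1.986 GPa = 1.986e+09 Pa.
Expressed in SI base units: W = 21.87 N, H = 1.986e+09 Pa, K = 6.248e-06.
Volumetric rate dV/dL = K·W/H (independent of L): 6.248e-06 · 21.87 / 1.986e+09 = 6.880e-14 m³/m.

value=6.880e-14 m^3/m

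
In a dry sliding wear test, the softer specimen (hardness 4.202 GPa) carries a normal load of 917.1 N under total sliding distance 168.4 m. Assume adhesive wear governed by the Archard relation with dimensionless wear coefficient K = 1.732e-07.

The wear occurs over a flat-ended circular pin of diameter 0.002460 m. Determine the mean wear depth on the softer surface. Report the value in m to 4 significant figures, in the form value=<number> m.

Intermediate values appear rounded; all arithmetic carries full float precision, and rounded once at the end, at four significant digits.
Hardness H = 4.202 GPa = 4.202e+09 Pa.
Contact area A = π·d²/4 = π·(0.002460 m)²/4 = 4.753e-06 m².
In SI base units, W = 917.1 N, H = 4.202e+09 Pa, K = 1.732e-07.
Archard relation: V = K·W·L/H = 1.732e-07 · 917.1 · 168.4 / 4.202e+09 = 6.366e-12 m³.
Mean depth h = V/A = 6.366e-12 / 4.753e-06 = 1.339e-06 m.

value=1.339e-06 m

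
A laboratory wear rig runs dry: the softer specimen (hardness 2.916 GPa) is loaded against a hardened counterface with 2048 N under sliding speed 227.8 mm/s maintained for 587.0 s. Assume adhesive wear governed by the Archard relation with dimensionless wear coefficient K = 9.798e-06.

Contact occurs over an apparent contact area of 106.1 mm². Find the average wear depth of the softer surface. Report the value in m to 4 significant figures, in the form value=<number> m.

value=8.673e-06 m

Each operation keeps full precision; quoted intermediates are rounded. Rounded just once: 4 significant digits.
Convert: Sliding speed v = 227.8 mm/s = 0.2278 m/s. Distance covered L = v·t = 0.2278 m/s × 587.0 s = 133.7 m.
Convert: Hardness H = 2.916 GPa = 2.916e+09 Pa.
Convert: Contact area A = 106.1 mm² = 1.061e-04 m².
Expressed in SI base units: W = 2048 N, H = 2.916e+09 Pa, K = 9.798e-06.
By Archard's law, V = K·W·L/H = 9.798e-06 · 2048 · 133.7 / 2.916e+09 = 9.202e-10 m³.
Mean depth h = V/A = 9.202e-10 / 1.061e-04 = 8.673e-06 m.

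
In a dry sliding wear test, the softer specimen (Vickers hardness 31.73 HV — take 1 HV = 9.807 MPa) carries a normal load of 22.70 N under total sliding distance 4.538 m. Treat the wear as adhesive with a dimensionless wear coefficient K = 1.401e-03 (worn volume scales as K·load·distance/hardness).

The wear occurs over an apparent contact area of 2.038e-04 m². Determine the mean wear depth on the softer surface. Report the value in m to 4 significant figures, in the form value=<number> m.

value=2.276e-06 m

The intermediates appear rounded, and the algebra maintains exact precision; rounded just once, at four significant digits.
Convert: Hardness H = 31.73 HV × 9.807 MPa/HV = 311.2 MPa = 3.112e+08 Pa.
As SI base values: W = 22.70 N, H = 3.112e+08 Pa, K = 1.401e-03.
The Archard volume V = K·W·L/H = 1.401e-03 · 22.70 · 4.538 / 3.112e+08 = 4.638e-10 m³.
Mean depth h = V/A = 4.638e-10 / 2.038e-04 = 2.276e-06 m.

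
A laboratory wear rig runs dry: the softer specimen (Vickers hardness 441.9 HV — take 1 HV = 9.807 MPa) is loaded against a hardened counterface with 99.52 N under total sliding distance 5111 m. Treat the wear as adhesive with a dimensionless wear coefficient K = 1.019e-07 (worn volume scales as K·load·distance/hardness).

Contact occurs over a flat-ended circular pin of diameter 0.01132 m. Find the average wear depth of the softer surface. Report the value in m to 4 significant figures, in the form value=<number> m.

Quoted intermediates are rounded; all arithmetic holds exact precision — a single final rounding: 4 significant figures.
Hardness H = 441.9 HV × 9.807 MPa/HV = 4334 MPa = 4.334e+09 Pa.
Contact area A = π·d²/4 = π·(0.01132 m)²/4 = 1.006e-04 m².
Working in SI base units: W = 99.52 N, H = 4.334e+09 Pa, K = 1.019e-07.
Volume removed: V = K·W·L/H = 1.019e-07 · 99.52 · 5111 / 4.334e+09 = 1.196e-11 m³.
Depth of wear h = V/A = 1.196e-11 / 1.006e-04 = 1.188e-07 m.

value=1.188e-07 m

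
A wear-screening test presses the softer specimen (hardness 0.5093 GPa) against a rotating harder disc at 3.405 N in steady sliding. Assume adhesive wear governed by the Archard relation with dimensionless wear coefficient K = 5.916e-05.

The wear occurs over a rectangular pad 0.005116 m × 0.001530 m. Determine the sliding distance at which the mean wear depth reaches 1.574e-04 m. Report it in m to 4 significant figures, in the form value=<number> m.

value=3115 m

Intermediates are displayed rounded. The algebra carries full float precision — rounded just once: 4 significant figures.
Convert: Hardness H = 0.5093 GPa = 5.093e+08 Pa.
Convert: Contact area A = 0.005116 m × 0.001530 m = 7.827e-06 m².
Expressed in SI base units: W = 3.405 N, H = 5.093e+08 Pa, K = 5.916e-05.
At the depth limit, V_lim = h_lim·A = 1.574e-04 · 7.827e-06 = 1.232e-09 m³.
Thus life L = V_lim·H/(K·W) = 1.232e-09 · 5.093e+08 / (5.916e-05 · 3.405) = 3115 m.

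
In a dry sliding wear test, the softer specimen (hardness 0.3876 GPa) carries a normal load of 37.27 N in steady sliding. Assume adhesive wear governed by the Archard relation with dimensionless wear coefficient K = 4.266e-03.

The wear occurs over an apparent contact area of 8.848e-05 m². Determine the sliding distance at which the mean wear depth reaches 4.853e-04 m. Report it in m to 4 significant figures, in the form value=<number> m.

value=104.7 m

All working math keeps full precision — intermediates are printed rounded; rounded just once to four significant digits.
Convert: Hardness H = 0.3876 GPa = 3.876e+08 Pa.
In SI base units: W = 37.27 N, H = 3.876e+08 Pa, K = 4.266e-03.
At the depth limit, V_lim = h_lim·A = 4.853e-04 · 8.848e-05 = 4.294e-08 m³.
So the life L = V_lim·H/(K·W) = 4.294e-08 · 3.876e+08 / (4.266e-03 · 37.27) = 104.7 m.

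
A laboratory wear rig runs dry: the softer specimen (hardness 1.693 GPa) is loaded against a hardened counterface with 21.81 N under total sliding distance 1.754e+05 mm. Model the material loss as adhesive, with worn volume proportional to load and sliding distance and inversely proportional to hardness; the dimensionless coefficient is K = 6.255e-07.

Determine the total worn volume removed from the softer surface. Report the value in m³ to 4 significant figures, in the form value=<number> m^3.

Each operation keeps full float precision — intermediate values are shown rounded, and one last rounding: 4 significant digits.
Convert: Distance covered L = 1.754e+05 mm = 175.4 m.
Convert: Hardness H = 1.693 GPa = 1.693e+09 Pa.
In SI base units, W = 21.81 N, H = 1.693e+09 Pa, K = 6.255e-07.
Volume removed: V = K·W·L/H = 6.255e-07 · 21.81 · 175.4 / 1.693e+09 = 1.413e-12 m³.

value=1.413e-12 m^3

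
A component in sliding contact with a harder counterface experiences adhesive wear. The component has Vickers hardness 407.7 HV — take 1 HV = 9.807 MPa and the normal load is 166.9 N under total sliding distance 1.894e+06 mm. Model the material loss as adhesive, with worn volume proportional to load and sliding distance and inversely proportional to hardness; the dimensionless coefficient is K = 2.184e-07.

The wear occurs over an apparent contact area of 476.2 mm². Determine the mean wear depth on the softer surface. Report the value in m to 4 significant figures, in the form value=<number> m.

Intermediates are displayed rounded — all working math keeps exact precision — a lone final rounding, at 4 significant digits.
The distance L = 1.894e+06 mm = 1894 m.
Hardness H = 407.7 HV × 9.807 MPa/HV = 3998 MPa = 3.998e+09 Pa.
Contact area A = 476.2 mm² = 4.762e-04 m².
Collected in SI base units: W = 166.9 N, H = 3.998e+09 Pa, K = 2.184e-07.
Wear volume V = K·W·L/H = 2.184e-07 · 166.9 · 1894 / 3.998e+09 = 1.727e-11 m³.
Depth h = V/A = 1.727e-11 / 4.762e-04 = 3.626e-08 m.

value=3.626e-08 m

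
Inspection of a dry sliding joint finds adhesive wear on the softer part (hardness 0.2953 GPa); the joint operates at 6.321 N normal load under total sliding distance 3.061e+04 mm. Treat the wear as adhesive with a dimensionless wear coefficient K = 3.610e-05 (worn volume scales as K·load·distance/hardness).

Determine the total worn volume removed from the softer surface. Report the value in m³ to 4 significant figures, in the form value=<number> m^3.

value=2.365e-11 m^3

The algebra keeps full float precision — intermediate values are shown rounded; one last rounding to 4 significant digits.
Distance covered L = 3.061e+04 mm = 30.61 m.
Hardness H = 0.2953 GPa = 2.953e+08 Pa.
As SI base values: W = 6.321 N, H = 2.953e+08 Pa, K = 3.610e-05.
Worn volume V = K·W·L/H = 3.610e-05 · 6.321 · 30.61 / 2.953e+08 = 2.365e-11 m³.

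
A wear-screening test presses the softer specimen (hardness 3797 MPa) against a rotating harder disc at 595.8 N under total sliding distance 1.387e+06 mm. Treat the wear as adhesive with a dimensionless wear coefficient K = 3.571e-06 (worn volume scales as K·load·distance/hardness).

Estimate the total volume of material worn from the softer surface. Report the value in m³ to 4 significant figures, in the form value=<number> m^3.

value=7.772e-10 m^3

Every step holds exact precision, and the intermediates are shown rounded; rounded just once, at 4 significant figures.
Convert: Path length L = 1.387e+06 mm = 1387 m.
Convert: Hardness H = 3797 MPa = 3.797e+09 Pa.
As SI base values: W = 595.8 N, H = 3.797e+09 Pa, K = 3.571e-06.
The Archard volume V = K·W·L/H = 3.571e-06 · 595.8 · 1387 / 3.797e+09 = 7.772e-10 m³.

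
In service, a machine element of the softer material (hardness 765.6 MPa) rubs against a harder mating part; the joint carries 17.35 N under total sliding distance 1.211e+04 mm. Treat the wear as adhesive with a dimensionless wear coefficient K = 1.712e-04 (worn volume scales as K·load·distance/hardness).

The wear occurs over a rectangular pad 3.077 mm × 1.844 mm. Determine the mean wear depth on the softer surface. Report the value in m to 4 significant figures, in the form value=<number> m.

All working math keeps full precision. Intermediate values are shown rounded — one final rounding: 4 significant digits.
Convert: The distance L = 1.211e+04 mm = 12.11 m.
Convert: Hardness H = 765.6 MPa = 7.656e+08 Pa.
Convert: Pad sides 3.077 mm × 1.844 mm = 0.003077 m × 0.001844 m. Contact area A = 0.003077 m × 0.001844 m = 5.674e-06 m².
Working in SI base units: W = 17.35 N, H = 7.656e+08 Pa, K = 1.712e-04.
Volume removed: V = K·W·L/H = 1.712e-04 · 17.35 · 12.11 / 7.656e+08 = 4.698e-11 m³.
Depth of wear h = V/A = 4.698e-11 / 5.674e-06 = 8.281e-06 m.

value=8.281e-06 m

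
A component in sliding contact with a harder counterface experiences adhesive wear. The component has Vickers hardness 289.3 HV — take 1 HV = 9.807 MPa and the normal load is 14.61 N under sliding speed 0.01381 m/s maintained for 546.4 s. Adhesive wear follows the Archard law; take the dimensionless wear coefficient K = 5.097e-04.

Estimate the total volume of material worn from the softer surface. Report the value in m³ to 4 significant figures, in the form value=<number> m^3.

The intermediates appear rounded, and each operation runs at exact precision — one final rounding, at four significant digits.
The distance L = v·t = 0.01381 m/s × 546.4 s = 7.546 m.
Hardness H = 289.3 HV × 9.807 MPa/HV = 2837 MPa = 2.837e+09 Pa.
Working in SI base units: W = 14.61 N, H = 2.837e+09 Pa, K = 5.097e-04.
The Archard volume V = K·W·L/H = 5.097e-04 · 14.61 · 7.546 / 2.837e+09 = 1.981e-11 m³.

value=1.981e-11 m^3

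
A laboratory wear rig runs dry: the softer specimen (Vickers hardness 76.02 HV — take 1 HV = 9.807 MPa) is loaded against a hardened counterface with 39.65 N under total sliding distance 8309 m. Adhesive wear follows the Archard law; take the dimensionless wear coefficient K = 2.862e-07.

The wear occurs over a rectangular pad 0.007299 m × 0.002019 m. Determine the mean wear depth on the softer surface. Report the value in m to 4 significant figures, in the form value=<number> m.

value=8.582e-06 m

Intermediates are shown rounded. Every step carries full precision — rounded just once to 4 significant digits.
Hardness H = 76.02 HV × 9.807 MPa/HV = 745.5 MPa = 7.455e+08 Pa.
Contact area A = 0.007299 m × 0.002019 m = 1.474e-05 m².
Expressed in SI base units: W = 39.65 N, H = 7.455e+08 Pa, K = 2.862e-07.
Apply Archard: V = K·W·L/H = 2.862e-07 · 39.65 · 8309 / 7.455e+08 = 1.265e-10 m³.
Average depth h = V/A = 1.265e-10 / 1.474e-05 = 8.582e-06 m.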